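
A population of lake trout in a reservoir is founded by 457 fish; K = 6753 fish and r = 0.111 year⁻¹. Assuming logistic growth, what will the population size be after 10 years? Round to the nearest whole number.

A = (K − N₀)/N₀ = (6753 − 457)/457 = 13.777.
N(t) = K/(1 + A·e^(−rt)) = 6753/(1 + 13.777×e^(−0.111×10)).
e^(−1.11) = 0.32956; denominator = 1 + 13.777×0.32956 = 5.5403.
N = 6753/5.5403 = 1218.89.

1219 fish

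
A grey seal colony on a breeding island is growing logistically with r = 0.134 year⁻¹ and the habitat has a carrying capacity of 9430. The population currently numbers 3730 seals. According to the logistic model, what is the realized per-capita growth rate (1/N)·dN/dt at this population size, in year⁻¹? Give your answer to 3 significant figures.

0.0810 per year

(1/N)·dN/dt = r(1 − N/K) = 0.134 × (1 − 3730/9430).
= 0.134 × 0.60445 = 0.080997.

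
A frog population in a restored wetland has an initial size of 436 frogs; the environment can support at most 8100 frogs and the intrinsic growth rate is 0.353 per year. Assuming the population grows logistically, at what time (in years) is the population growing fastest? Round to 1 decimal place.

Logistic growth is fastest at N = K/2 = 4050.
A = (K − N₀)/N₀ = 17.578. Set K/(1 + A·e^(−rt)) = K/2 → A·e^(−rt) = 1.
e^(−0.353t) = 1/17.578 = 0.0568894, so t = ln(17.578)/0.353 = 2.8666/0.353 = 8.1208.

8.1 years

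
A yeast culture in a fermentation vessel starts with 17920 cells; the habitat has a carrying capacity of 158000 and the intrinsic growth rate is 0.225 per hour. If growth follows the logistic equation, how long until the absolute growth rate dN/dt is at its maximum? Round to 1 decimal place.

Logistic growth is fastest at N = K/2 = 79000.
A = (K − N₀)/N₀ = 7.817. Set K/(1 + A·e^(−rt)) = K/2 → A·e^(−rt) = 1.
e^(−0.225t) = 1/7.817 = 0.127927, so t = ln(7.817)/0.225 = 2.0563/0.225 = 9.1391.

9.1 hours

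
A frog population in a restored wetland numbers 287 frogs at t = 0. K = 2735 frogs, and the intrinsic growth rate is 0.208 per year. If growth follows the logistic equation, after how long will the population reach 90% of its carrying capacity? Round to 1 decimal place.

A = (K − N₀)/N₀ = (2735 − 287)/287 = 8.5296.
Solve 2735/(1 + 8.5296·e^(−0.208t)) = 2461.5: 1 + 8.5296·e^(−0.208t) = 1.1111, so e^(−0.208t) = 0.0130265.
−0.208·t = ln(0.0130265) = -4.3408, so t = 4.3408/0.208 = 20.869.

20.9 years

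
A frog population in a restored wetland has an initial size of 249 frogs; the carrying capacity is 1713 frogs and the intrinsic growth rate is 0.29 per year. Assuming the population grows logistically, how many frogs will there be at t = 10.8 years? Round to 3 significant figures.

1360 frogs

A = (K − N₀)/N₀ = (1713 − 249)/249 = 5.8795.
N(t) = K/(1 + A·e^(−rt)) = 1713/(1 + 5.8795×e^(−0.29×10.8)).
e^(−3.132) = 0.04363; denominator = 1 + 5.8795×0.04363 = 1.2565.
N = 1713/1.2565 = 1363.28.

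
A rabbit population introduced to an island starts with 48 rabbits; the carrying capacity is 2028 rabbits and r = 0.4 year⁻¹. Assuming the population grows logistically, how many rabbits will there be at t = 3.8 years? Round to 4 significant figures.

A = (K − N₀)/N₀ = (2028 − 48)/48 = 41.25.
N(t) = K/(1 + A·e^(−rt)) = 2028/(1 + 41.25×e^(−0.4×3.8)).
e^(−1.52) = 0.21871; denominator = 1 + 41.25×0.21871 = 10.022.
N = 2028/10.022 = 202.358.

202.4 rabbits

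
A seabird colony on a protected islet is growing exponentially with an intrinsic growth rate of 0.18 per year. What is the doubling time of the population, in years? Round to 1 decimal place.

Doubling time t_d = ln(2)/r = 0.6931/0.18 = 3.8508.

3.9 years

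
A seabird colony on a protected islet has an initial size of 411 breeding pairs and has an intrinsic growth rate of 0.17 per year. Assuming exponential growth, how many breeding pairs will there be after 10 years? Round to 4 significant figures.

N(t) = N₀·e^(rt) = 411 × e^(0.17×10) = 411 × e^1.7.
e^1.7 ≈ 5.4739, so N ≈ 411 × 5.4739 = 2249.79.

2250 breeding pairs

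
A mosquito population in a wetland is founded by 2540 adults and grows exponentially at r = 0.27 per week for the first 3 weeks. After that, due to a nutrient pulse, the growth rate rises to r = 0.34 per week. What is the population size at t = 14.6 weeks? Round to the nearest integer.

294761 adults

Phase 1: N(3) = 2540·e^(0.27×3) = 2540·e^0.81 = 5709.69.
Phase 2 runs for 14.6 − 3 = 11.6 weeks at r = 0.34.
N(14.6) = 5709.69·e^(0.34×11.6) = 5709.69·e^3.944 = 294761.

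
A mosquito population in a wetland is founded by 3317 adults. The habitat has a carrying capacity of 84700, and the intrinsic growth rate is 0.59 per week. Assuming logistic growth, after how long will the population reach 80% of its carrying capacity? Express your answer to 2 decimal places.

7.77 weeks

A = (K − N₀)/N₀ = (84700 − 3317)/3317 = 24.535.
Solve 84700/(1 + 24.535·e^(−0.59t)) = 67760: 1 + 24.535·e^(−0.59t) = 1.25, so e^(−0.59t) = 0.0101895.
−0.59·t = ln(0.0101895) = -4.5864, so t = 4.5864/0.59 = 7.7736.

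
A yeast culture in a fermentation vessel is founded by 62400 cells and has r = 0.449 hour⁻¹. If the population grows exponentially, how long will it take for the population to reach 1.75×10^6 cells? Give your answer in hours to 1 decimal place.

7.4 hours

Set N₀·e^(rt) = 1.75×10^6: e^(0.449·t) = 1.75×10^6/62400 = 28.045.
0.449·t = ln(28.045) = 3.3338, so t = 3.3338/0.449 = 7.425.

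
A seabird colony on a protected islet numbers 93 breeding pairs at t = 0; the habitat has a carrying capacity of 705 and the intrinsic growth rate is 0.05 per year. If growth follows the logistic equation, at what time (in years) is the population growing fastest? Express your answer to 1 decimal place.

Logistic growth is fastest at N = K/2 = 352.5.
A = (K − N₀)/N₀ = 6.5806. Set K/(1 + A·e^(−rt)) = K/2 → A·e^(−rt) = 1.
e^(−0.05t) = 1/6.5806 = 0.151961, so t = ln(6.5806)/0.05 = 1.8841/0.05 = 37.683.

37.7 years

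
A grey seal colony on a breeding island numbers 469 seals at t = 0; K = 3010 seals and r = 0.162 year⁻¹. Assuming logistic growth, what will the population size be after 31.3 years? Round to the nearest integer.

A = (K − N₀)/N₀ = (3010 − 469)/469 = 5.4179.
N(t) = K/(1 + A·e^(−rt)) = 3010/(1 + 5.4179×e^(−0.162×31.3)).
e^(−5.071) = 0.0062787; denominator = 1 + 5.4179×0.0062787 = 1.034.
N = 3010/1.034 = 2910.98.

2911 seals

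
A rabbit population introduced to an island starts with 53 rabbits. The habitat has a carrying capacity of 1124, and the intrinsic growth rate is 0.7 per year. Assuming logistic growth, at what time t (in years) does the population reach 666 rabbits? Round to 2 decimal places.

A = (K − N₀)/N₀ = (1124 − 53)/53 = 20.208.
Solve 1124/(1 + 20.208·e^(−0.7t)) = 666: 1 + 20.208·e^(−0.7t) = 1.6877, so e^(−0.7t) = 0.0340312.
−0.7·t = ln(0.0340312) = -3.3805, so t = 3.3805/0.7 = 4.8293.

4.83 years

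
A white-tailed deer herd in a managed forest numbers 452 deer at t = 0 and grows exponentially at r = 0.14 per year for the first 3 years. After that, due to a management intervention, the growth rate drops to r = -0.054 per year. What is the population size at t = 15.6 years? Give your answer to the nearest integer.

348 deer

Phase 1: N(3) = 452·e^(0.14×3) = 452·e^0.42 = 687.927.
Phase 2 runs for 15.6 − 3 = 12.6 years at r = -0.054.
N(15.6) = 687.927·e^(-0.054×12.6) = 687.927·e^-0.6804 = 348.376.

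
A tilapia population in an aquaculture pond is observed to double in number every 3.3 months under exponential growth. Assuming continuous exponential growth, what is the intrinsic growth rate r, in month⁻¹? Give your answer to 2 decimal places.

0.21 per month

r = ln(2)/t_d = 0.6931/3.3 = 0.21004.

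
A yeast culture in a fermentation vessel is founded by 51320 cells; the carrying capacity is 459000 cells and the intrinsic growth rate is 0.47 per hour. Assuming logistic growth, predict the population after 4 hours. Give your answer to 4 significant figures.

207500 cells

A = (K − N₀)/N₀ = (459000 − 51320)/51320 = 7.9439.
N(t) = K/(1 + A·e^(−rt)) = 459000/(1 + 7.9439×e^(−0.47×4)).
e^(−1.88) = 0.15259; denominator = 1 + 7.9439×0.15259 = 2.2122.
N = 459000/2.2122 = 207490.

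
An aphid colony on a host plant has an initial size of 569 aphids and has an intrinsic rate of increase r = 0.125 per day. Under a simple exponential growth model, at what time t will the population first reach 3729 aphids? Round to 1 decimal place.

Set N₀·e^(rt) = 3729: e^(0.125·t) = 3729/569 = 6.5536.
0.125·t = ln(6.5536) = 1.88, so t = 1.88/0.125 = 15.04.

15.0 days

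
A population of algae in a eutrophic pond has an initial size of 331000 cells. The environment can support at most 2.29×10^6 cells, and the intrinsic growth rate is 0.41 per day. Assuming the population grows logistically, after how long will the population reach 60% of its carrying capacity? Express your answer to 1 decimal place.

5.3 days

A = (K − N₀)/N₀ = (2.29×10^6 − 331000)/331000 = 5.9184.
Solve 2.29×10^6/(1 + 5.9184·e^(−0.41t)) = 1.374×10^6: 1 + 5.9184·e^(−0.41t) = 1.6667, so e^(−0.41t) = 0.112643.
−0.41·t = ln(0.112643) = -2.1835, so t = 2.1835/0.41 = 5.3257.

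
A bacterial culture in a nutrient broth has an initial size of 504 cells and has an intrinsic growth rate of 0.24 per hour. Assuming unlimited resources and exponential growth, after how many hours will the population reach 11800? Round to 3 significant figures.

13.1 hours

Set N₀·e^(rt) = 11800: e^(0.24·t) = 11800/504 = 23.413.
0.24·t = ln(23.413) = 3.1533, so t = 3.1533/0.24 = 13.139.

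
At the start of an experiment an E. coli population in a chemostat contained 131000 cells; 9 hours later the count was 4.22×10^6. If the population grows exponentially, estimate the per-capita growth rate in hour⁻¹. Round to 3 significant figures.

From N(t) = N₀·e^(rt): e^(r·9) = 4.22×10^6/131000 = 32.214.
r·9 = ln(32.214) = 3.4724, so r = 3.4724/9 = 0.38582.

0.386 per hour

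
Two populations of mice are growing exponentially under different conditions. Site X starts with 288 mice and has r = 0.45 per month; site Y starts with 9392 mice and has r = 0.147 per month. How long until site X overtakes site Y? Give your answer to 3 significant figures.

11.5 months

Set 288·e^(0.45t) = 9392·e^(0.147t).
e^((0.45 − 0.147)t) = 9392/288 → e^(0.303·t) = 32.611.
0.303·t = ln(32.611) = 3.4847, so t = 3.4847/0.303 = 11.501.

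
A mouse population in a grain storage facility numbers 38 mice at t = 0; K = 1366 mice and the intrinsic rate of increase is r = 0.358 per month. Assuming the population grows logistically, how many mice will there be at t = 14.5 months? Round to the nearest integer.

1144 mice

A = (K − N₀)/N₀ = (1366 − 38)/38 = 34.947.
N(t) = K/(1 + A·e^(−rt)) = 1366/(1 + 34.947×e^(−0.358×14.5)).
e^(−5.191) = 0.0055664; denominator = 1 + 34.947×0.0055664 = 1.1945.
N = 1366/1.1945 = 1143.54.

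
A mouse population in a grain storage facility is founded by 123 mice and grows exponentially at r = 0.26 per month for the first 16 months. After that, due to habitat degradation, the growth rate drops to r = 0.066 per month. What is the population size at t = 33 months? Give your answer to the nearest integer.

Phase 1: N(16) = 123·e^(0.26×16) = 123·e^4.16 = 7880.8.
Phase 2 runs for 33 − 16 = 17 months at r = 0.066.
N(33) = 7880.8·e^(0.066×17) = 7880.8·e^1.122 = 24201.8.

24202 mice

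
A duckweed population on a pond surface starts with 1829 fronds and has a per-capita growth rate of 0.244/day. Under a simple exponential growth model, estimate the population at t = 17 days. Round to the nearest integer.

115789 fronds

N(t) = N₀·e^(rt) = 1829 × e^(0.244×17) = 1829 × e^4.148.
e^4.148 ≈ 63.307, so N ≈ 1829 × 63.307 = 115789.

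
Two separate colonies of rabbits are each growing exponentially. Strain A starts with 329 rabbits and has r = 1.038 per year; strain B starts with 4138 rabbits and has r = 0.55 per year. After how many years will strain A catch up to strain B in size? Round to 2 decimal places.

Set 329·e^(1.038t) = 4138·e^(0.55t).
e^((1.038 − 0.55)t) = 4138/329 → e^(0.488·t) = 12.578.
0.488·t = ln(12.578) = 2.5319, so t = 2.5319/0.488 = 5.1883.

5.19 years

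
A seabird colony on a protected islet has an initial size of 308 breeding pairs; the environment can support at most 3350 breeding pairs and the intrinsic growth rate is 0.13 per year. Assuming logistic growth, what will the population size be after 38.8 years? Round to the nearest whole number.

A = (K − N₀)/N₀ = (3350 − 308)/308 = 9.8766.
N(t) = K/(1 + A·e^(−rt)) = 3350/(1 + 9.8766×e^(−0.13×38.8)).
e^(−5.044) = 0.0064479; denominator = 1 + 9.8766×0.0064479 = 1.0637.
N = 3350/1.0637 = 3149.43.

3149 breeding pairs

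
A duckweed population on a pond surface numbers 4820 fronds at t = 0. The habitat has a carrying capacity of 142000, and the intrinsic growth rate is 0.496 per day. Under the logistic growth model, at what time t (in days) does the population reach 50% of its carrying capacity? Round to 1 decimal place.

6.8 days

A = (K − N₀)/N₀ = (142000 − 4820)/4820 = 28.461.
Solve 142000/(1 + 28.461·e^(−0.496t)) = 71000: 1 + 28.461·e^(−0.496t) = 2, so e^(−0.496t) = 0.0351363.
−0.496·t = ln(0.0351363) = -3.3485, so t = 3.3485/0.496 = 6.751.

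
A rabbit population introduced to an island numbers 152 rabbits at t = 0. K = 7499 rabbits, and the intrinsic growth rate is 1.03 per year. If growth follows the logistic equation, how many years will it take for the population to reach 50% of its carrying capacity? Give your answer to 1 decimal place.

A = (K − N₀)/N₀ = (7499 − 152)/152 = 48.336.
Solve 7499/(1 + 48.336·e^(−1.03t)) = 3749.5: 1 + 48.336·e^(−1.03t) = 2, so e^(−1.03t) = 0.0206887.
−1.03·t = ln(0.0206887) = -3.8782, so t = 3.8782/1.03 = 3.7652.

3.8 years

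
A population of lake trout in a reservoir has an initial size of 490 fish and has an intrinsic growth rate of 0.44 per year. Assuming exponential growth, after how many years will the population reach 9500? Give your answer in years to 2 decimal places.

Set N₀·e^(rt) = 9500: e^(0.44·t) = 9500/490 = 19.388.
0.44·t = ln(19.388) = 2.9646, so t = 2.9646/0.44 = 6.7378.

6.74 years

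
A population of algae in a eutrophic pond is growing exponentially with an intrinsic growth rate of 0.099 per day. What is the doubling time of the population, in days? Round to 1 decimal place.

7.0 days

Doubling time t_d = ln(2)/r = 0.6931/0.099 = 7.0015.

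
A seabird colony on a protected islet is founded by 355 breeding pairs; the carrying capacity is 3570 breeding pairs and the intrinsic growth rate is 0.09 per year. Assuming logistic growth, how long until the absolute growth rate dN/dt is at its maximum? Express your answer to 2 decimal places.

24.48 years

Logistic growth is fastest at N = K/2 = 1785.
A = (K − N₀)/N₀ = 9.0563. Set K/(1 + A·e^(−rt)) = K/2 → A·e^(−rt) = 1.
e^(−0.09t) = 1/9.0563 = 0.11042, so t = ln(9.0563)/0.09 = 2.2035/0.09 = 24.483.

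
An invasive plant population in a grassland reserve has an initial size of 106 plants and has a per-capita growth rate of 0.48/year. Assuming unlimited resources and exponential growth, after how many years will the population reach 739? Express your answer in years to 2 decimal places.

Set N₀·e^(rt) = 739: e^(0.48·t) = 739/106 = 6.9717.
0.48·t = ln(6.9717) = 1.9419, so t = 1.9419/0.48 = 4.0455.

4.05 years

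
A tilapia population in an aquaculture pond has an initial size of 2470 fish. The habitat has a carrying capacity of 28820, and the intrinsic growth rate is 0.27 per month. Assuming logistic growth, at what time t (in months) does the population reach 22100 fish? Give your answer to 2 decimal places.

13.18 months

A = (K − N₀)/N₀ = (28820 − 2470)/2470 = 10.668.
Solve 28820/(1 + 10.668·e^(−0.27t)) = 22100: 1 + 10.668·e^(−0.27t) = 1.3041, so e^(−0.27t) = 0.0285032.
−0.27·t = ln(0.0285032) = -3.5577, so t = 3.5577/0.27 = 13.177.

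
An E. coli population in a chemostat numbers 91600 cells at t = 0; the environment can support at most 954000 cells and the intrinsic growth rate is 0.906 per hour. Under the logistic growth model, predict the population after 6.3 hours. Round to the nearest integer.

A = (K − N₀)/N₀ = (954000 − 91600)/91600 = 9.4148.
N(t) = K/(1 + A·e^(−rt)) = 954000/(1 + 9.4148×e^(−0.906×6.3)).
e^(−5.708) = 0.00332; denominator = 1 + 9.4148×0.00332 = 1.0313.
N = 954000/1.0313 = 925085.

925085 cells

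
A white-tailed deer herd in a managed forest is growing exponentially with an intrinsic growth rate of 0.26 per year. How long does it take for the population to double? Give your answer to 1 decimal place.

2.7 years

Doubling time t_d = ln(2)/r = 0.6931/0.26 = 2.666.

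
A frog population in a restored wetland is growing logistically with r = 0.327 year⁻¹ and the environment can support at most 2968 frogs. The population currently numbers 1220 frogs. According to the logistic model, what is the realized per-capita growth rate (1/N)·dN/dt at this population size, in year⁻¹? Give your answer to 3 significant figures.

0.193 per year

(1/N)·dN/dt = r(1 − N/K) = 0.327 × (1 − 1220/2968).
= 0.327 × 0.58895 = 0.19259.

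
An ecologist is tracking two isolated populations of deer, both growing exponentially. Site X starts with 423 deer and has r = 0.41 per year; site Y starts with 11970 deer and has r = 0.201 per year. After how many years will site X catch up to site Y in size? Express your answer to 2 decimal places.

15.99 years

Set 423·e^(0.41t) = 11970·e^(0.201t).
e^((0.41 − 0.201)t) = 11970/423 → e^(0.209·t) = 28.298.
0.209·t = ln(28.298) = 3.3428, so t = 3.3428/0.209 = 15.994.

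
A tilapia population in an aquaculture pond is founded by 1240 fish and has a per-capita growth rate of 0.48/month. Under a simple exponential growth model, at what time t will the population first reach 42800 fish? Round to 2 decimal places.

Set N₀·e^(rt) = 42800: e^(0.48·t) = 42800/1240 = 34.516.
0.48·t = ln(34.516) = 3.5414, so t = 3.5414/0.48 = 7.378.

7.38 months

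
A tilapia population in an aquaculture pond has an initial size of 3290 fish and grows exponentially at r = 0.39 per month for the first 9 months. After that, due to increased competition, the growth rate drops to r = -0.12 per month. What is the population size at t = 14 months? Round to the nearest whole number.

60394 fish

Phase 1: N(9) = 3290·e^(0.39×9) = 3290·e^3.51 = 110045.
Phase 2 runs for 14 − 9 = 5 months at r = -0.12.
N(14) = 110045·e^(-0.12×5) = 110045·e^-0.6 = 60393.9.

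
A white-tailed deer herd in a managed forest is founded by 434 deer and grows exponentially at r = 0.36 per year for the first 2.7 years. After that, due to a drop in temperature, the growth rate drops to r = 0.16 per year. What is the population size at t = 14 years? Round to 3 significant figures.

Phase 1: N(2.7) = 434·e^(0.36×2.7) = 434·e^0.972 = 1147.16.
Phase 2 runs for 14 − 2.7 = 11.3 years at r = 0.16.
N(14) = 1147.16·e^(0.16×11.3) = 1147.16·e^1.808 = 6995.66.

7000 deer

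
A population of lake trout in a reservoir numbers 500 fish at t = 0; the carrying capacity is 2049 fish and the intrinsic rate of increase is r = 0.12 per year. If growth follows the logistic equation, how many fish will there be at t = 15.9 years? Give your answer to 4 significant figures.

A = (K − N₀)/N₀ = (2049 − 500)/500 = 3.098.
N(t) = K/(1 + A·e^(−rt)) = 2049/(1 + 3.098×e^(−0.12×15.9)).
e^(−1.908) = 0.14838; denominator = 1 + 3.098×0.14838 = 1.4597.
N = 2049/1.4597 = 1403.74.

1404 fish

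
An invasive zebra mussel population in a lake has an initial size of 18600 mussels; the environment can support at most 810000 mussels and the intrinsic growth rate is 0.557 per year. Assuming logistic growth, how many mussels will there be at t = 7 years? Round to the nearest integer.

434988 mussels

A = (K − N₀)/N₀ = (810000 − 18600)/18600 = 42.548.
N(t) = K/(1 + A·e^(−rt)) = 810000/(1 + 42.548×e^(−0.557×7)).
e^(−3.899) = 0.020262; denominator = 1 + 42.548×0.020262 = 1.8621.
N = 810000/1.8621 = 434988.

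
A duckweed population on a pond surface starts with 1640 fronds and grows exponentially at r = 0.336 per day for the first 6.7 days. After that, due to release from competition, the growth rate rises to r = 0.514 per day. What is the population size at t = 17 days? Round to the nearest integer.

3102912 fronds

Phase 1: N(6.7) = 1640·e^(0.336×6.7) = 1640·e^2.251 = 15578.6.
Phase 2 runs for 17 − 6.7 = 10.3 days at r = 0.514.
N(17) = 15578.6·e^(0.514×10.3) = 15578.6·e^5.294 = 3.102912×10^6.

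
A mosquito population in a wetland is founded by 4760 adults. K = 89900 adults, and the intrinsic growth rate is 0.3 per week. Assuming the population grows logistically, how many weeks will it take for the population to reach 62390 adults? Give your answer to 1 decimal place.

12.3 weeks

A = (K − N₀)/N₀ = (89900 − 4760)/4760 = 17.887.
Solve 89900/(1 + 17.887·e^(−0.3t)) = 62390: 1 + 17.887·e^(−0.3t) = 1.4409, so e^(−0.3t) = 0.0246518.
−0.3·t = ln(0.0246518) = -3.7029, so t = 3.7029/0.3 = 12.343.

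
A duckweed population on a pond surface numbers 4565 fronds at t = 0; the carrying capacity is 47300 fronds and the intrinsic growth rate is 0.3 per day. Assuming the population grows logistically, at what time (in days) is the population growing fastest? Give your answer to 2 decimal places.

7.46 days

Logistic growth is fastest at N = K/2 = 23650.
A = (K − N₀)/N₀ = 9.3614. Set K/(1 + A·e^(−rt)) = K/2 → A·e^(−rt) = 1.
e^(−0.3t) = 1/9.3614 = 0.106821, so t = ln(9.3614)/0.3 = 2.2366/0.3 = 7.4553.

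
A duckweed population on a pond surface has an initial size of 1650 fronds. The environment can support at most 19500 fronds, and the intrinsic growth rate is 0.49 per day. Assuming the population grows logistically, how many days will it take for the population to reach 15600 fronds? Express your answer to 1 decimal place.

7.7 days

A = (K − N₀)/N₀ = (19500 − 1650)/1650 = 10.818.
Solve 19500/(1 + 10.818·e^(−0.49t)) = 15600: 1 + 10.818·e^(−0.49t) = 1.25, so e^(−0.49t) = 0.0231092.
−0.49·t = ln(0.0231092) = -3.7675, so t = 3.7675/0.49 = 7.6888.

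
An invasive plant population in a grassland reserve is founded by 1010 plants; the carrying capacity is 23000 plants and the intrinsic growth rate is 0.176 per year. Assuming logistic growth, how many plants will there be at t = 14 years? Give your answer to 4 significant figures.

A = (K − N₀)/N₀ = (23000 − 1010)/1010 = 21.772.
N(t) = K/(1 + A·e^(−rt)) = 23000/(1 + 21.772×e^(−0.176×14)).
e^(−2.464) = 0.085094; denominator = 1 + 21.772×0.085094 = 2.8527.
N = 23000/2.8527 = 8062.57.

8063 plants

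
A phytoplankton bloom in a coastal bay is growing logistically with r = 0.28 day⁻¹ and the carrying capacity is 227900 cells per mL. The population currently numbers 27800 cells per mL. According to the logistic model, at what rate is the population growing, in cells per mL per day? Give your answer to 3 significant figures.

6830 cells per mL per day

dN/dt = rN(1 − N/K) = 0.28 × 27800 × (1 − 27800/227900).
1 − 27800/227900 = 0.87802; dN/dt = 0.28 × 27800 × 0.87802 = 6834.5.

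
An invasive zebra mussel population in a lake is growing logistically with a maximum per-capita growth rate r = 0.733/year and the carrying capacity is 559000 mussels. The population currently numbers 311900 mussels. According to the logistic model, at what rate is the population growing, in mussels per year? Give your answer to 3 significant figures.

dN/dt = rN(1 − N/K) = 0.733 × 311900 × (1 − 311900/559000).
1 − 311900/559000 = 0.44204; dN/dt = 0.733 × 311900 × 0.44204 = 1.0106×10^5.

101000 mussels per year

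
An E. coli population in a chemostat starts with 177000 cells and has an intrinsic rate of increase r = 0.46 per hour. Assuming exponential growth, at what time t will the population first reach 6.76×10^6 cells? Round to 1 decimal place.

7.9 hours

Set N₀·e^(rt) = 6.76×10^6: e^(0.46·t) = 6.76×10^6/177000 = 38.192.
0.46·t = ln(38.192) = 3.6426, so t = 3.6426/0.46 = 7.9188.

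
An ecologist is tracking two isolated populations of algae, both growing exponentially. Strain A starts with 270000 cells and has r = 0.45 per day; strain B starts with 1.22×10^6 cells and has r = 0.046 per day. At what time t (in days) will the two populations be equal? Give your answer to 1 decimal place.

3.7 days

Set 270000·e^(0.45t) = 1.22×10^6·e^(0.046t).
e^((0.45 − 0.046)t) = 1.22×10^6/270000 → e^(0.404·t) = 4.5185.
0.404·t = ln(4.5185) = 1.5082, so t = 1.5082/0.404 = 3.7331.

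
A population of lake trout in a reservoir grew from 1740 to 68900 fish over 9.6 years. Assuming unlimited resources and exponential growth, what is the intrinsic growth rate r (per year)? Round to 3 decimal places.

From N(t) = N₀·e^(rt): e^(r·9.6) = 68900/1740 = 39.598.
r·9.6 = ln(39.598) = 3.6788, so r = 3.6788/9.6 = 0.38321.

0.383 per year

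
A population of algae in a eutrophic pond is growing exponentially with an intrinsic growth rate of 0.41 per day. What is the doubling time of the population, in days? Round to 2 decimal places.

1.69 days

Doubling time t_d = ln(2)/r = 0.6931/0.41 = 1.6906.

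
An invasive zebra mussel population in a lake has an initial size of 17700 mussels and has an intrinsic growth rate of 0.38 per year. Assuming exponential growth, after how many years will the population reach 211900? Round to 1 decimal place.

Set N₀·e^(rt) = 211900: e^(0.38·t) = 211900/17700 = 11.972.
0.38·t = ln(11.972) = 2.4825, so t = 2.4825/0.38 = 6.533.

6.5 years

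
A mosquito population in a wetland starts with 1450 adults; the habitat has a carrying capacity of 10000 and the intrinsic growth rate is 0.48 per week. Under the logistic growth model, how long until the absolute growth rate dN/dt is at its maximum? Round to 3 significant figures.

3.70 weeks

Logistic growth is fastest at N = K/2 = 5000.
A = (K − N₀)/N₀ = 5.8966. Set K/(1 + A·e^(−rt)) = K/2 → A·e^(−rt) = 1.
e^(−0.48t) = 1/5.8966 = 0.169591, so t = ln(5.8966)/0.48 = 1.7744/0.48 = 3.6966.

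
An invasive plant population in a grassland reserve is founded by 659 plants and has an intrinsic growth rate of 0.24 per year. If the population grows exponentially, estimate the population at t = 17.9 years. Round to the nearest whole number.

48374 plants

N(t) = N₀·e^(rt) = 659 × e^(0.24×17.9) = 659 × e^4.296.
e^4.296 ≈ 73.406, so N ≈ 659 × 73.406 = 48374.3.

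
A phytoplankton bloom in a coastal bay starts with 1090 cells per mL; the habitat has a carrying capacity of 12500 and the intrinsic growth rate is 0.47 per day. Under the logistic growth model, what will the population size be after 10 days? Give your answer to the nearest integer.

11413 cells per mL

A = (K − N₀)/N₀ = (12500 − 1090)/1090 = 10.468.
N(t) = K/(1 + A·e^(−rt)) = 12500/(1 + 10.468×e^(−0.47×10)).
e^(−4.7) = 0.0090953; denominator = 1 + 10.468×0.0090953 = 1.0952.
N = 12500/1.0952 = 11413.4.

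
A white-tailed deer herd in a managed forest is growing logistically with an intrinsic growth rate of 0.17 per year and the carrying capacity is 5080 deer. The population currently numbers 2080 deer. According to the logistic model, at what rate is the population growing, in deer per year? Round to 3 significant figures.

dN/dt = rN(1 − N/K) = 0.17 × 2080 × (1 − 2080/5080).
1 − 2080/5080 = 0.59055; dN/dt = 0.17 × 2080 × 0.59055 = 208.82.

209 deer per year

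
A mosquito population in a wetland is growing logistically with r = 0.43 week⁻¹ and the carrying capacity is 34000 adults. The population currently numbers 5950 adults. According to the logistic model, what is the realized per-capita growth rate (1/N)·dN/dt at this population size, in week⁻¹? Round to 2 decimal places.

0.35 per week

(1/N)·dN/dt = r(1 − N/K) = 0.43 × (1 − 5950/34000).
= 0.43 × 0.825 = 0.35475.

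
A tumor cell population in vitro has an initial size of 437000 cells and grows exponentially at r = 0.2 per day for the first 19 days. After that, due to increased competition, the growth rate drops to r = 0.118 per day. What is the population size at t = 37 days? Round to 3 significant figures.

Phase 1: N(19) = 437000·e^(0.2×19) = 437000·e^3.8 = 1.953442×10^7.
Phase 2 runs for 37 − 19 = 18 days at r = 0.118.
N(37) = 1.953442×10^7·e^(0.118×18) = 1.953442×10^7·e^2.124 = 1.633962×10^8.

163000000 cells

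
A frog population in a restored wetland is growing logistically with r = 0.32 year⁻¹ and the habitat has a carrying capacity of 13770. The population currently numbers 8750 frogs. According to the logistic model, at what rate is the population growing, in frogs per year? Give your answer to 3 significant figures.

1020 frogs per year

dN/dt = rN(1 − N/K) = 0.32 × 8750 × (1 − 8750/13770).
1 − 8750/13770 = 0.36456; dN/dt = 0.32 × 8750 × 0.36456 = 1020.8.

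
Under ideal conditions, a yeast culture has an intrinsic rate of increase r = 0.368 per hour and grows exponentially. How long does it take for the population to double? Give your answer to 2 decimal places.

Doubling time t_d = ln(2)/r = 0.6931/0.368 = 1.8836.

1.88 hours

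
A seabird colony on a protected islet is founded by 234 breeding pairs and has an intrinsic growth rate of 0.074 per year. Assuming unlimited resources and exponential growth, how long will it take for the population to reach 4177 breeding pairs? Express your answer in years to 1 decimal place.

38.9 years

Set N₀·e^(rt) = 4177: e^(0.074·t) = 4177/234 = 17.85.
0.074·t = ln(17.85) = 2.882, so t = 2.882/0.074 = 38.946.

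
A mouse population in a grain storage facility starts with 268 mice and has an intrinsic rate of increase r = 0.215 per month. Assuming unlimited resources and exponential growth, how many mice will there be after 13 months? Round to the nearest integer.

4385 mice

N(t) = N₀·e^(rt) = 268 × e^(0.215×13) = 268 × e^2.795.
e^2.795 ≈ 16.363, so N ≈ 268 × 16.363 = 4385.18.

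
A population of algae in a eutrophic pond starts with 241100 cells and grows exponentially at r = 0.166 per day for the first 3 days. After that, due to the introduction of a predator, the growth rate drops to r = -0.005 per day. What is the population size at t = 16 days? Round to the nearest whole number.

Phase 1: N(3) = 241100·e^(0.166×3) = 241100·e^0.498 = 396712.
Phase 2 runs for 16 − 3 = 13 days at r = -0.005.
N(16) = 396712·e^(-0.005×13) = 396712·e^-0.065 = 371746.

371746 cells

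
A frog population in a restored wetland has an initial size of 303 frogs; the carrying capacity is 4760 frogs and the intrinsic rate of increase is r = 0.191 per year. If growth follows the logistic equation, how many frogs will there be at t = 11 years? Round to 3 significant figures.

A = (K − N₀)/N₀ = (4760 − 303)/303 = 14.71.
N(t) = K/(1 + A·e^(−rt)) = 4760/(1 + 14.71×e^(−0.191×11)).
e^(−2.101) = 0.12233; denominator = 1 + 14.71×0.12233 = 2.7995.
N = 4760/2.7995 = 1700.32.

1700 frogs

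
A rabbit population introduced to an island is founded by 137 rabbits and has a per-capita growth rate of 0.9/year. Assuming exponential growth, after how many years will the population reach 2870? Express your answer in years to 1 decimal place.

Set N₀·e^(rt) = 2870: e^(0.9·t) = 2870/137 = 20.949.
0.9·t = ln(20.949) = 3.0421, so t = 3.0421/0.9 = 3.3801.

3.4 years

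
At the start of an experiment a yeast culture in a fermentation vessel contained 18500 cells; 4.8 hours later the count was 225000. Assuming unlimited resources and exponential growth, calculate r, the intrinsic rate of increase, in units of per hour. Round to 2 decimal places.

0.52 per hour

From N(t) = N₀·e^(rt): e^(r·4.8) = 225000/18500 = 12.162.
r·4.8 = ln(12.162) = 2.4983, so r = 2.4983/4.8 = 0.52049.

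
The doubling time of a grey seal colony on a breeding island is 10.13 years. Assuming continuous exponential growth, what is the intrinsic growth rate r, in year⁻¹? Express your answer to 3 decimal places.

0.068 per year

r = ln(2)/t_d = 0.6931/10.13 = 0.068425.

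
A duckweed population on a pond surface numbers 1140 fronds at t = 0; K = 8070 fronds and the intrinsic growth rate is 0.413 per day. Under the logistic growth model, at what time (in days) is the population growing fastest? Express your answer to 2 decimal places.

4.37 days

Logistic growth is fastest at N = K/2 = 4035.
A = (K − N₀)/N₀ = 6.0789. Set K/(1 + A·e^(−rt)) = K/2 → A·e^(−rt) = 1.
e^(−0.413t) = 1/6.0789 = 0.164502, so t = ln(6.0789)/0.413 = 1.8048/0.413 = 4.3701.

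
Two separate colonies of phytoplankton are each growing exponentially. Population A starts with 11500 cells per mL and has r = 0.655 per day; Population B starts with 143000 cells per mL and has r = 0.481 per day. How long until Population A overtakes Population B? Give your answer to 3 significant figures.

14.5 days

Set 11500·e^(0.655t) = 143000·e^(0.481t).
e^((0.655 − 0.481)t) = 143000/11500 → e^(0.174·t) = 12.435.
0.174·t = ln(12.435) = 2.5205, so t = 2.5205/0.174 = 14.486.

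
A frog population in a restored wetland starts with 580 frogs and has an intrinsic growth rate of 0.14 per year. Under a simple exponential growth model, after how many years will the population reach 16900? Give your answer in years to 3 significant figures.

24.1 years

Set N₀·e^(rt) = 16900: e^(0.14·t) = 16900/580 = 29.138.
0.14·t = ln(29.138) = 3.372, so t = 3.372/0.14 = 24.086.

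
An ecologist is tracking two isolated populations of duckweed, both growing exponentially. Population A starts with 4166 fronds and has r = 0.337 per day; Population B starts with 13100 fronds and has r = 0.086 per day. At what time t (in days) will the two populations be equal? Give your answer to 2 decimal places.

4.56 days

Set 4166·e^(0.337t) = 13100·e^(0.086t).
e^((0.337 − 0.086)t) = 13100/4166 → e^(0.251·t) = 3.1445.
0.251·t = ln(3.1445) = 1.1457, so t = 1.1457/0.251 = 4.5644.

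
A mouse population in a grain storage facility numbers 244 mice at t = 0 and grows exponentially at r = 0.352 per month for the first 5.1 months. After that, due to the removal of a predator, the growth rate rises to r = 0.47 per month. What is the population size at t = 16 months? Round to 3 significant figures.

Phase 1: N(5.1) = 244·e^(0.352×5.1) = 244·e^1.795 = 1469.05.
Phase 2 runs for 16 − 5.1 = 10.9 months at r = 0.47.
N(16) = 1469.05·e^(0.47×10.9) = 1469.05·e^5.123 = 246562.

247000 mice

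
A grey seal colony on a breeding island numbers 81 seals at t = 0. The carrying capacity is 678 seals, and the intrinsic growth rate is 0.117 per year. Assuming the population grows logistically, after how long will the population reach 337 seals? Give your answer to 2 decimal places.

A = (K − N₀)/N₀ = (678 − 81)/81 = 7.3704.
Solve 678/(1 + 7.3704·e^(−0.117t)) = 337: 1 + 7.3704·e^(−0.117t) = 2.0119, so e^(−0.117t) = 0.137289.
−0.117·t = ln(0.137289) = -1.9857, so t = 1.9857/0.117 = 16.972.

16.97 years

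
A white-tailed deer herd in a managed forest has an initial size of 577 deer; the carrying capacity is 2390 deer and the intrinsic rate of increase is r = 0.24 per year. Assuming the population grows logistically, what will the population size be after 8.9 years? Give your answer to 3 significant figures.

1740 deer

A = (K − N₀)/N₀ = (2390 − 577)/577 = 3.1421.
N(t) = K/(1 + A·e^(−rt)) = 2390/(1 + 3.1421×e^(−0.24×8.9)).
e^(−2.136) = 0.11813; denominator = 1 + 3.1421×0.11813 = 1.3712.
N = 2390/1.3712 = 1743.04.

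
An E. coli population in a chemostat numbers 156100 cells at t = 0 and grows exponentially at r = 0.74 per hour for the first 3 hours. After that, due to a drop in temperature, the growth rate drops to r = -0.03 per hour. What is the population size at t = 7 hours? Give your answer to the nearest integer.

1274739 cells

Phase 1: N(3) = 156100·e^(0.74×3) = 156100·e^2.22 = 1.437264×10^6.
Phase 2 runs for 7 − 3 = 4 hours at r = -0.03.
N(7) = 1.437264×10^6·e^(-0.03×4) = 1.437264×10^6·e^-0.12 = 1.274739×10^6.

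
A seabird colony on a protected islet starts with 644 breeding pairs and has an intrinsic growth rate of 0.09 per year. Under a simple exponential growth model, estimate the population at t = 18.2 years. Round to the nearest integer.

3313 breeding pairs

N(t) = N₀·e^(rt) = 644 × e^(0.09×18.2) = 644 × e^1.638.
e^1.638 ≈ 5.1449, so N ≈ 644 × 5.1449 = 3313.3.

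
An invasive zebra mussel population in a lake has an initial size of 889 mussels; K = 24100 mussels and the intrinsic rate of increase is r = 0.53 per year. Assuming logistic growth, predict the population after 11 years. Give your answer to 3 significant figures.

A = (K − N₀)/N₀ = (24100 − 889)/889 = 26.109.
N(t) = K/(1 + A·e^(−rt)) = 24100/(1 + 26.109×e^(−0.53×11)).
e^(−5.83) = 0.0029381; denominator = 1 + 26.109×0.0029381 = 1.0767.
N = 24100/1.0767 = 22383.

22400 mussels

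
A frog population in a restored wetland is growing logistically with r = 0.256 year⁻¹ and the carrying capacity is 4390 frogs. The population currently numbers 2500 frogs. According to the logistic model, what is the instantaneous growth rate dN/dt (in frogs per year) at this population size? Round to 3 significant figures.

dN/dt = rN(1 − N/K) = 0.256 × 2500 × (1 − 2500/4390).
1 − 2500/4390 = 0.43052; dN/dt = 0.256 × 2500 × 0.43052 = 275.54.

276 frogs per year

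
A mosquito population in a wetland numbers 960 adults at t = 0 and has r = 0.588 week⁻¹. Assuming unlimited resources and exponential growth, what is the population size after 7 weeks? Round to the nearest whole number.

58861 adults

N(t) = N₀·e^(rt) = 960 × e^(0.588×7) = 960 × e^4.116.
e^4.116 ≈ 61.313, so N ≈ 960 × 61.313 = 58861.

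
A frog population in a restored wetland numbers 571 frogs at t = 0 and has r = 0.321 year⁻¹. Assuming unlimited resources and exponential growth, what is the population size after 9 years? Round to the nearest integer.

10264 frogs

N(t) = N₀·e^(rt) = 571 × e^(0.321×9) = 571 × e^2.889.
e^2.889 ≈ 17.975, so N ≈ 571 × 17.975 = 10263.9.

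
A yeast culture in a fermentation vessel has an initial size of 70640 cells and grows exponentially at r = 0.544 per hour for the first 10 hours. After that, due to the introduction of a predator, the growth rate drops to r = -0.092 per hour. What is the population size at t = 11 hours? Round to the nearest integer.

Phase 1: N(10) = 70640·e^(0.544×10) = 70640·e^5.44 = 1.627844×10^7.
Phase 2 runs for 11 − 10 = 1 hours at r = -0.092.
N(11) = 1.627844×10^7·e^(-0.092×1) = 1.627844×10^7·e^-0.092 = 1.484765×10^7.

14847645 cells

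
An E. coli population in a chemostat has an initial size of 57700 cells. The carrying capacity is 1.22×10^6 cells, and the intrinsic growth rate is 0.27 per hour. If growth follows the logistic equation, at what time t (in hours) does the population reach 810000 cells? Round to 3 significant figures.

A = (K − N₀)/N₀ = (1.22×10^6 − 57700)/57700 = 20.144.
Solve 1.22×10^6/(1 + 20.144·e^(−0.27t)) = 810000: 1 + 20.144·e^(−0.27t) = 1.5062, so e^(−0.27t) = 0.0251279.
−0.27·t = ln(0.0251279) = -3.6838, so t = 3.6838/0.27 = 13.644.

13.6 hours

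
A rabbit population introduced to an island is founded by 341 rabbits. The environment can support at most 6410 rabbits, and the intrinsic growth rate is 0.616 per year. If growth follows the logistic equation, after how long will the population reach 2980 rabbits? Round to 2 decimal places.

A = (K − N₀)/N₀ = (6410 − 341)/341 = 17.798.
Solve 6410/(1 + 17.798·e^(−0.616t)) = 2980: 1 + 17.798·e^(−0.616t) = 2.151, so e^(−0.616t) = 0.0646718.
−0.616·t = ln(0.0646718) = -2.7384, so t = 2.7384/0.616 = 4.4455.

4.45 years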